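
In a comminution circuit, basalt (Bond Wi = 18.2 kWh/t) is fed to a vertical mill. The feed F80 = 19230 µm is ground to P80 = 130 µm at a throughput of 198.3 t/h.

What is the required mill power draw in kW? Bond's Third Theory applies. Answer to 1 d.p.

P = 2905.1 kW

Bond:  W = 10 Wi (1/√P − 1/√F)
W = 10·18.2·(1/√130 − 1/√19230) = 10·18.2·(0.080495) = 14.6500 kWh/t
P_mill = W·ṁ = 14.6500·198.3 = 2905.1 kW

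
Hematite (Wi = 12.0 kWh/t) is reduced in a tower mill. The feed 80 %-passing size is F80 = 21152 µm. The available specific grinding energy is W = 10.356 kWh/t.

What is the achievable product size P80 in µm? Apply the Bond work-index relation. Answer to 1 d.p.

P80 = 115.2 µm

Bond:  W = 10 Wi (1/√P − 1/√F)
⇒ 1/√P80 = W/(10·Wi) + 1/√F80
  = 10.3560/(10·12.0) + 1/√21152 = 0.086300 + 0.006876 = 0.093176
P80 = (1/0.093176)² = 10.7324² = 115.18 µm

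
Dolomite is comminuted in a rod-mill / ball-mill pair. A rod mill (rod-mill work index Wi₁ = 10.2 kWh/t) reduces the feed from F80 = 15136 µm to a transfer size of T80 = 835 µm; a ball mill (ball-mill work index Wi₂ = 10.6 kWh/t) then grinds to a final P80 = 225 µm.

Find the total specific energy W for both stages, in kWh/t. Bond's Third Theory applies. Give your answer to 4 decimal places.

W = 6.0992 kWh/t

W = 10·Wi·(P80^(-½) − F80^(-½))
Stage 1 (15136→835 µm, Wi₁=10.2): W₁ = 10·10.2·(0.034606 − 0.008128) = 2.7008 kWh/t
Stage 2 (835→225 µm, Wi₂=10.6): W₂ = 10·10.6·(0.066667 − 0.034606) = 3.3984 kWh/t
W = W₁ + W₂ = 2.7008 + 3.3984 = 6.0992 kWh/t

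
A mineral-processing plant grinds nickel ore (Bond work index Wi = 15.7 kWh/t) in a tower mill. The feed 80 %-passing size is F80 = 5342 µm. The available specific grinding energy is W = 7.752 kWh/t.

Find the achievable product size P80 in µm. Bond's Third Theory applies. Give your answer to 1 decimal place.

P80 = 251.5 µm

W = 10 Wi (P80^-0.5 − F80^-0.5)
P80^-0.5 = F80^-0.5 + W/(10 Wi)
  = 7.7520/(10·15.7) + 1/√5342 = 0.049376 + 0.013682 = 0.063058
P80 = (1/0.063058)² = 15.8585² = 251.49 µm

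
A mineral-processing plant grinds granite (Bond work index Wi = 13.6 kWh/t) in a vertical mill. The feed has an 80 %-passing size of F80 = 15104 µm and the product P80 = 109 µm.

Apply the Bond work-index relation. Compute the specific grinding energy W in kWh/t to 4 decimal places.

Bond:  W = 10 Wi (1/√P − 1/√F)
1/√109 = 0.095783;  1/√15104 = 0.008137
W = 10·13.6·(0.095783 − 0.008137) = 11.9198 kWh/t

W = 11.9198 kWh/t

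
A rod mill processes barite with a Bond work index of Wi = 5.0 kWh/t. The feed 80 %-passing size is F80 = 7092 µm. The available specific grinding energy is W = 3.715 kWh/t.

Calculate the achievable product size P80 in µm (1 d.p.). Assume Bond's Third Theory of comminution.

Bond: W = 10·Wi·(1/√P80 − 1/√F80)
P80^-0.5 = F80^-0.5 + W/(10 Wi)
  = 3.7150/(10·5.0) + 1/√7092 = 0.074300 + 0.011875 = 0.086175
P80 = (1/0.086175)² = 11.6044² = 134.66 µm

P80 = 134.7 µm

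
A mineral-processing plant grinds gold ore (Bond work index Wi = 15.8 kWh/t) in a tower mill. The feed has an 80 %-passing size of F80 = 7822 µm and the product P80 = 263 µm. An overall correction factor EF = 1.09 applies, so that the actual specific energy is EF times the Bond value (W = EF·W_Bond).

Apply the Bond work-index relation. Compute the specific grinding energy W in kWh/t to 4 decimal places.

W = 10·Wi·[P80^(−½) − F80^(−½)]
1/√263 = 0.061663;  1/√7822 = 0.011307
W = 10·15.8·(0.061663 − 0.011307) = 7.9562 kWh/t
With EF = 1.09: W = 7.9562·1.09 = 8.6723 kWh/t

W = 8.6723 kWh/t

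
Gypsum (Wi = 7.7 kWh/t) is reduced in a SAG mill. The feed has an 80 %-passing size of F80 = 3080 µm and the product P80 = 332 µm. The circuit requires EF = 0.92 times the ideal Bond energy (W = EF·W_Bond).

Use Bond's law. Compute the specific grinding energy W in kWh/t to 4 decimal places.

W = 10·Wi·[P80^(−½) − F80^(−½)]
1/√332 = 0.054882;  1/√3080 = 0.018019
W = 10·7.7·(0.054882 − 0.018019) = 2.8385 kWh/t
Corrected W = EF·W_Bond = 0.92·2.8385 = 2.6114 kWh/t

W = 2.6114 kWh/t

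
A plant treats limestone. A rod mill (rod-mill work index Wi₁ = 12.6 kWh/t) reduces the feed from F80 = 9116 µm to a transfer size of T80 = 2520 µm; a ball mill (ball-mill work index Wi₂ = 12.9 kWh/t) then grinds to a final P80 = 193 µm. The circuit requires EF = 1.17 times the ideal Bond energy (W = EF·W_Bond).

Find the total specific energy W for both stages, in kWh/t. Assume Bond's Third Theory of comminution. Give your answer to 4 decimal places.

W = 9.2502 kWh/t

W = 10 Wi (1/√P80 − 1/√F80)  [Bond]
Stage 1 (9116→2520 µm, Wi₁=12.6): W₁ = 10·12.6·(0.019920 − 0.010474) = 1.1903 kWh/t
Stage 2 (2520→193 µm, Wi₂=12.9): W₂ = 10·12.9·(0.071982 − 0.019920) = 6.7159 kWh/t
W = W₁ + W₂ = 1.1903 + 6.7159 = 7.9062 kWh/t
Corrected W = EF·W_Bond = 1.17·7.9062 = 9.2502 kWh/t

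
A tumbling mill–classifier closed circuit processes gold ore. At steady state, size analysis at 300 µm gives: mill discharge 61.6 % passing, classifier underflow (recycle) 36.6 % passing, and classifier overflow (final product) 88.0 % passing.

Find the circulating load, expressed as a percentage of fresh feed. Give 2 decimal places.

CL = 105.60 %

Balance %-passing 300 µm (r = R/F):
Fd + Rd = Ru + Fo ⇒ R/F = (o−d)/(d−u)
r = (88.0 − 61.6)/(61.6 − 36.6) = 26.4/25.0 = 1.0560
CL = 100·r = 105.60 %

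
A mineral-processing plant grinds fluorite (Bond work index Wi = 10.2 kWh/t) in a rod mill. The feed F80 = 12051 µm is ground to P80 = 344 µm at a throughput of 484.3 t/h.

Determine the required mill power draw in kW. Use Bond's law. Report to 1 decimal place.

W = 10·Wi·(P80^(-½) − F80^(-½))
W = 10·10.2·(1/√344 − 1/√12051) = 10·10.2·(0.044807) = 4.5703 kWh/t
P = W·T = 4.5703·484.3 = 2213.4 kW

P = 2213.4 kW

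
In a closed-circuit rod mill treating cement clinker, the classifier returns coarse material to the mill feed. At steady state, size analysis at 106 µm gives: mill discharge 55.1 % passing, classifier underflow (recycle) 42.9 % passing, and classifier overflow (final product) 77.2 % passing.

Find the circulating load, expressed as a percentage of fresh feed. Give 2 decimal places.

CL = 181.15 %

Mass balance on the −106 µm fraction:
(1+r)·d = r·u + o ⇒ r = (o−d)/(d−u)
r = (77.2 − 55.1)/(55.1 − 42.9) = 22.1/12.2 = 1.8115
CL = 100·r = 181.15 %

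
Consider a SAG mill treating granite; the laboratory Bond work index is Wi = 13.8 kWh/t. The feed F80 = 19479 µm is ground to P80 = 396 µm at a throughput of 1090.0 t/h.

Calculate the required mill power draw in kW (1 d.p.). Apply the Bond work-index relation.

P = 6481.1 kW

W = 10 Wi (P80^-0.5 − F80^-0.5)
W = 10·13.8·(1/√396 − 1/√19479) = 10·13.8·(0.043087) = 5.9460 kWh/t
P = W·T = 5.9460·1090.0 = 6481.1 kW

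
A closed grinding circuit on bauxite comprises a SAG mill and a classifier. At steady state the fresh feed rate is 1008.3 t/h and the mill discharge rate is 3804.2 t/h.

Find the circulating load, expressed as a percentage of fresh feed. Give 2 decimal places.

Mill node: discharge = fresh + recycle.
R = M − F = 3804.2 − 1008.3 = 2795.9 t/h
CL = 100·R/F = 100·2795.9/1008.3 = 277.29 %

CL = 277.29 %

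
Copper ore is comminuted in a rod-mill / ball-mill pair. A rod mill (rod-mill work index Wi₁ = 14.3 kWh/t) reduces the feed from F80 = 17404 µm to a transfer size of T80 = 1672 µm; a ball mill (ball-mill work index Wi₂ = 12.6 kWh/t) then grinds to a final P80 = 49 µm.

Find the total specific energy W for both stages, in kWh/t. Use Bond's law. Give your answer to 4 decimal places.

Bond:  W = 10 Wi (1/√P − 1/√F)
Stage 1 (17404→1672 µm, Wi₁=14.3): W₁ = 10·14.3·(0.024456 − 0.007580) = 2.4132 kWh/t
Stage 2 (1672→49 µm, Wi₂=12.6): W₂ = 10·12.6·(0.142857 − 0.024456) = 14.9186 kWh/t
W = W₁ + W₂ = 2.4132 + 14.9186 = 17.3318 kWh/t

W = 17.3318 kWh/t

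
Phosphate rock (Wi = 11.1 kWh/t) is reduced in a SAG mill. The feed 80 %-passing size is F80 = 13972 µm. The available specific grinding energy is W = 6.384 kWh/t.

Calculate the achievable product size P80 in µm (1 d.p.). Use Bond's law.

P80 = 229.8 µm

Bond:  W = 10 Wi (1/√P − 1/√F)
⇒ 1/√P80 = W/(10·Wi) + 1/√F80
  = 6.3840/(10·11.1) + 1/√13972 = 0.057514 + 0.008460 = 0.065974
P80 = (1/0.065974)² = 15.1576² = 229.75 µm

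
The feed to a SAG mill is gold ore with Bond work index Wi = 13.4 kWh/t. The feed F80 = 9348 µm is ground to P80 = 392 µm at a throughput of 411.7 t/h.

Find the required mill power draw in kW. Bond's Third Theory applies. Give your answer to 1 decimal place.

W_Bond = 10·Wi·(1/√P₈₀ − 1/√F₈₀)
W = 10·13.4·(1/√392 − 1/√9348) = 10·13.4·(0.040165) = 5.3821 kWh/t
Mill draw = 5.3821 × 411.7 = 2215.8 kW

P = 2215.8 kW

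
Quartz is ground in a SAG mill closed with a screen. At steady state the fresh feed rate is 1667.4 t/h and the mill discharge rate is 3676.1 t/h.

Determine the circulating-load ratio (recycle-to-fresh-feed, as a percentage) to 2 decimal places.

Steady state: M = F + R.
R = M − F = 3676.1 − 1667.4 = 2008.7 t/h
CL = 100·R/F = 100·2008.7/1667.4 = 120.47 %

CL = 120.47 %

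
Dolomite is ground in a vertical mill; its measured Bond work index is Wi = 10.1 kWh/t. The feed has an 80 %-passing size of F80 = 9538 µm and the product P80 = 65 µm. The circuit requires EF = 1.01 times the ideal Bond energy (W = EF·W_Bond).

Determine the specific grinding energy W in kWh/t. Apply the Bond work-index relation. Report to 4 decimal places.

W = 10 Wi (P80^-0.5 − F80^-0.5)
1/√65 = 0.124035;  1/√9538 = 0.010239
W = 10·10.1·(0.124035 − 0.010239) = 11.4933 kWh/t
Corrected W = EF·W_Bond = 1.01·11.4933 = 11.6083 kWh/t

W = 11.6083 kWh/t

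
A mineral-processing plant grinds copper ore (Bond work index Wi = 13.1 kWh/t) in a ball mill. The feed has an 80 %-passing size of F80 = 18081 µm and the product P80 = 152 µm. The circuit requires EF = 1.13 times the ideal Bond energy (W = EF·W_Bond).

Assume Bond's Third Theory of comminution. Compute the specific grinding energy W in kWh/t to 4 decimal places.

W = 10·Wi·[P80^(−½) − F80^(−½)]
1/√152 = 0.081111;  1/√18081 = 0.007437
W = 10·13.1·(0.081111 − 0.007437) = 9.6513 kWh/t
Apply correction: 9.6513 × 1.13 = 10.9059 kWh/t

W = 10.9059 kWh/t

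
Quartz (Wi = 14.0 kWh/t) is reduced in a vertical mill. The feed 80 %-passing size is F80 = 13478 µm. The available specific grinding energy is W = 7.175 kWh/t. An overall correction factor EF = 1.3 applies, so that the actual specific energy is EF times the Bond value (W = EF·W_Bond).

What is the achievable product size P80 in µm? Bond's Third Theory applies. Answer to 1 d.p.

P80 = 433.4 µm

W = 10 Wi (1/√P80 − 1/√F80)  [Bond]
W_Bond = W / EF = 7.175 / 1.3 = 5.5192 kWh/t
⇒ 1/√P80 = W_Bond/(10 Wi) + 1/√F80
  = 5.5192/(10·14.0) + 1/√13478 = 0.039423 + 0.008614 = 0.048037
P80 = (1/0.048037)² = 20.8174² = 433.36 µm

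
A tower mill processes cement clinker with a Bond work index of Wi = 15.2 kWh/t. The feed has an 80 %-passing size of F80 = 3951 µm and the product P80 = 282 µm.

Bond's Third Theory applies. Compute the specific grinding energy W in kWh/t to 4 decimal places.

W = 6.6333 kWh/t

W = 10 Wi (P80^-0.5 − F80^-0.5)
1/√282 = 0.059549;  1/√3951 = 0.015909
W = 10·15.2·(0.059549 − 0.015909) = 6.6333 kWh/t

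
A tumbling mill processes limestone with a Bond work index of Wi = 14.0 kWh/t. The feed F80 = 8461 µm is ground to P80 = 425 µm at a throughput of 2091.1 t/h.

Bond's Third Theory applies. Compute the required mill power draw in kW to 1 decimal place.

P = 11018.0 kW

Bond: W = 10·Wi·(1/√P80 − 1/√F80)
W = 10·14.0·(1/√425 − 1/√8461) = 10·14.0·(0.037636) = 5.2690 kWh/t
Power = W × throughput = 5.2690 kWh/t × 2091.1 t/h = 11018.0 kW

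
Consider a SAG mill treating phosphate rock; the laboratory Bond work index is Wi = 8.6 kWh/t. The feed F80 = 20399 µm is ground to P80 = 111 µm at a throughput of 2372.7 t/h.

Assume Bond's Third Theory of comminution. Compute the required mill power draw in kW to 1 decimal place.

P = 17939.1 kW

Bond:  W = 10 Wi (1/√P − 1/√F)
W = 10·8.6·(1/√111 − 1/√20399) = 10·8.6·(0.087914) = 7.5606 kWh/t
P_mill = W·ṁ = 7.5606·2372.7 = 17939.1 kW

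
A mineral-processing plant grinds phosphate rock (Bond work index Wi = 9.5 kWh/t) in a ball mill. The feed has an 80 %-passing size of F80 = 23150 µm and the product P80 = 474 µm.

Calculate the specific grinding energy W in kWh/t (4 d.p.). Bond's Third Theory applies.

W = 10 Wi (P80^-0.5 − F80^-0.5)
1/√474 = 0.045932;  1/√23150 = 0.006572
W = 10·9.5·(0.045932 − 0.006572) = 3.7391 kWh/t

W = 3.7391 kWh/t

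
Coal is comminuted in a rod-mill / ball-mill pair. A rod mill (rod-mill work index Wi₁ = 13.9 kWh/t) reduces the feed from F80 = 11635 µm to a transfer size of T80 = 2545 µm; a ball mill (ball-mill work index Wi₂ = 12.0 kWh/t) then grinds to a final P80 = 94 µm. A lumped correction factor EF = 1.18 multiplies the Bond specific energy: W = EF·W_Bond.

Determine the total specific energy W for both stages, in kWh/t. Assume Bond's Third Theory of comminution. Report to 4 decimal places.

W = 13.5287 kWh/t

Bond:  W = 10 Wi (1/√P − 1/√F)
Stage 1 (11635→2545 µm, Wi₁=13.9): W₁ = 10·13.9·(0.019822 − 0.009271) = 1.4667 kWh/t
Stage 2 (2545→94 µm, Wi₂=12.0): W₂ = 10·12.0·(0.103142 − 0.019822) = 9.9984 kWh/t
W = W₁ + W₂ = 1.4667 + 9.9984 = 11.4650 kWh/t
With EF = 1.18: W = 11.4650·1.18 = 13.5287 kWh/t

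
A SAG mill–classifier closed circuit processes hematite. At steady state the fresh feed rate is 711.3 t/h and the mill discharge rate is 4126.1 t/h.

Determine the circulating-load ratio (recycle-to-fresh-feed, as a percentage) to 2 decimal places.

CL = 480.08 %

M = F + R at steady state, so:
R = M − F = 4126.1 − 711.3 = 3414.8 t/h
CL = 100·R/F = 100·3414.8/711.3 = 480.08 %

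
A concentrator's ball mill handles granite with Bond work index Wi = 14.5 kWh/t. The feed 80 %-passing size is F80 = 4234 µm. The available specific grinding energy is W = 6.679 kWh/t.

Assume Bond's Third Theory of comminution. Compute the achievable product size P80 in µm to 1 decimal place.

W = 10 Wi / √P80 − 10 Wi / √F80
⇒ 1/√P80 = W/(10 Wi) + 1/√F80
  = 6.6790/(10·14.5) + 1/√4234 = 0.046062 + 0.015368 = 0.061430
P80 = (1/0.061430)² = 16.2786² = 264.99 µm

P80 = 265.0 µm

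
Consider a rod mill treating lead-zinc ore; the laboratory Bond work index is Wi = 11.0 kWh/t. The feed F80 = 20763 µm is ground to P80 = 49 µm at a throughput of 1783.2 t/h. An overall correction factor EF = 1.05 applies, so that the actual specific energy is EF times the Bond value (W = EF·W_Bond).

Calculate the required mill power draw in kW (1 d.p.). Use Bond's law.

W = 10 Wi (P80^-0.5 − F80^-0.5)
W = 10·11.0·(1/√49 − 1/√20763) = 10·11.0·(0.135917) = 14.9509 kWh/t
With EF = 1.05: W = 14.9509·1.05 = 15.6984 kWh/t
Power = W × throughput = 15.6984 kWh/t × 1783.2 t/h = 27993.5 kW

P = 27993.5 kW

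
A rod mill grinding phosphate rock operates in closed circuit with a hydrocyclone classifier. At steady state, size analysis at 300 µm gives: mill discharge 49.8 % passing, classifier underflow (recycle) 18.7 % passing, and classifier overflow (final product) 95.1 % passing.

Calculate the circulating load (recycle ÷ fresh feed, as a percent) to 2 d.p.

Mass balance on the −300 µm fraction:
r = (o − d)/(d − u)
r = (95.1 − 49.8)/(49.8 − 18.7) = 45.3/31.1 = 1.4566
CL = 100·r = 145.66 %

CL = 145.66 %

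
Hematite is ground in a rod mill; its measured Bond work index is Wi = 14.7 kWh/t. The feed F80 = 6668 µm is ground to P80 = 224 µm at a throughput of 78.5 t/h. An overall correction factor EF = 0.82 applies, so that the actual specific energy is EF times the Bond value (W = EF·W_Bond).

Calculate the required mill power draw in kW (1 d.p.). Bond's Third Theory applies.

W = 10 Wi / √P80 − 10 Wi / √F80
W = 10·14.7·(1/√224 − 1/√6668) = 10·14.7·(0.054569) = 8.0217 kWh/t
With EF = 0.82: W = 8.0217·0.82 = 6.5778 kWh/t
Power = W × throughput = 6.5778 kWh/t × 78.5 t/h = 516.4 kW

P = 516.4 kW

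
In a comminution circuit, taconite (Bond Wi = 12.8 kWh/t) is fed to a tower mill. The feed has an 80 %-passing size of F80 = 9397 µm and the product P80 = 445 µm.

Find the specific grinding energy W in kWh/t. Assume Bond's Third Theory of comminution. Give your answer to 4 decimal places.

W = 4.7474 kWh/t

W = 10 Wi (1/√P80 − 1/√F80)  [Bond]
1/√445 = 0.047405;  1/√9397 = 0.010316
W = 10·12.8·(0.047405 − 0.010316) = 4.7474 kWh/t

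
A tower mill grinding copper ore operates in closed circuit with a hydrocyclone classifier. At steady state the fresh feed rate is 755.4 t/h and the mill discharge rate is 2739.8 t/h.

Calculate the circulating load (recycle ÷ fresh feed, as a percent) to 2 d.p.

Discharge = new feed + return, hence
R = M − F = 2739.8 − 755.4 = 1984.4 t/h
CL = 100·R/F = 100·1984.4/755.4 = 262.70 %

CL = 262.70 %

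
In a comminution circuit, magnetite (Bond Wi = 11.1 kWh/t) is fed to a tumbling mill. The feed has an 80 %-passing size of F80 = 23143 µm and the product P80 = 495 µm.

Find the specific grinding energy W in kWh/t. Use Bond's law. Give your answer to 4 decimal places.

W = 10 Wi (1/√P80 − 1/√F80)  [Bond]
1/√495 = 0.044947;  1/√23143 = 0.006573
W = 10·11.1·(0.044947 − 0.006573) = 4.2594 kWh/t

W = 4.2594 kWh/t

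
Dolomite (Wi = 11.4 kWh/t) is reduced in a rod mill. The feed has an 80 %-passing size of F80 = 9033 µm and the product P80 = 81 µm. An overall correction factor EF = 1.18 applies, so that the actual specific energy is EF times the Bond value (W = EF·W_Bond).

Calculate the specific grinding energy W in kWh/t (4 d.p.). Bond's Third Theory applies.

W = 10 Wi (1/√P80 − 1/√F80)  [Bond]
1/√81 = 0.111111;  1/√9033 = 0.010522
W = 10·11.4·(0.111111 − 0.010522) = 11.4672 kWh/t
W_actual = 1.18 × 11.4672 = 13.5313 kWh/t

W = 13.5313 kWh/t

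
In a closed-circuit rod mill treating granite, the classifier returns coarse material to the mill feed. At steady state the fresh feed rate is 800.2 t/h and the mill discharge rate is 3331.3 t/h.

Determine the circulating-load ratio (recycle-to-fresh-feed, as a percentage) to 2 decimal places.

M = F + R at steady state, so:
R = M − F = 3331.3 − 800.2 = 2531.1 t/h
CL = 100·R/F = 100·2531.1/800.2 = 316.31 %

CL = 316.31 %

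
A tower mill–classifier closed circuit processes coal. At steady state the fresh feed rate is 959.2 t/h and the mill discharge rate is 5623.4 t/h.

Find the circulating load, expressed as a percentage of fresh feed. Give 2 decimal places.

Discharge = new feed + return, hence
R = M − F = 5623.4 − 959.2 = 4664.2 t/h
CL = 100·R/F = 100·4664.2/959.2 = 486.26 %

CL = 486.26 %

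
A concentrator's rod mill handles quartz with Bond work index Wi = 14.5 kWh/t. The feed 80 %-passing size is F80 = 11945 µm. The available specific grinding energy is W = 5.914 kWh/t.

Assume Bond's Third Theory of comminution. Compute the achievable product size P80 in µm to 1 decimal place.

P80 = 401.0 µm

W = 10·Wi·[P80^(−½) − F80^(−½)]
P80^(−½) = W/(10 Wi) + F80^(−½)
  = 5.9140/(10·14.5) + 1/√11945 = 0.040786 + 0.009150 = 0.049936
P80 = (1/0.049936)² = 20.0257² = 401.03 µm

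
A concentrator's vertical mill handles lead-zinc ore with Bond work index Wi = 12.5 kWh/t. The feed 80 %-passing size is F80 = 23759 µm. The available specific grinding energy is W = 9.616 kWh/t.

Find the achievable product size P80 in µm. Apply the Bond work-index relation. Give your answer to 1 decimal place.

P80 = 143.7 µm

W_Bond = 10·Wi·(1/√P₈₀ − 1/√F₈₀)
1/√P80 = 1/√F80 + W/(10·Wi)
  = 9.6160/(10·12.5) + 1/√23759 = 0.076928 + 0.006488 = 0.083416
P80 = (1/0.083416)² = 11.9882² = 143.72 µm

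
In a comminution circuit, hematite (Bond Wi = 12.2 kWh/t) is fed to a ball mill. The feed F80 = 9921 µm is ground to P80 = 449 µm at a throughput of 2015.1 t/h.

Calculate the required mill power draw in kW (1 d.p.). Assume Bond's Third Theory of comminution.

W_Bond = 10·Wi·(1/√P₈₀ − 1/√F₈₀)
W = 10·12.2·(1/√449 − 1/√9921) = 10·12.2·(0.037153) = 4.5327 kWh/t
Power = W × throughput = 4.5327 kWh/t × 2015.1 t/h = 9133.8 kW

P = 9133.8 kW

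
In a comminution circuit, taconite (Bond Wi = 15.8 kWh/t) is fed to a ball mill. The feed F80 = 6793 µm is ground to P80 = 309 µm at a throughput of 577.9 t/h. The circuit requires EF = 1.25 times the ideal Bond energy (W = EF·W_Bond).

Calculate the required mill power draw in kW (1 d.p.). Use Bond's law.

Bond: W = 10·Wi·(1/√P80 − 1/√F80)
W = 10·15.8·(1/√309 − 1/√6793) = 10·15.8·(0.044755) = 7.0713 kWh/t
With EF = 1.25: W = 7.0713·1.25 = 8.8391 kWh/t
P = W·T = 8.8391·577.9 = 5108.1 kW

P = 5108.1 kW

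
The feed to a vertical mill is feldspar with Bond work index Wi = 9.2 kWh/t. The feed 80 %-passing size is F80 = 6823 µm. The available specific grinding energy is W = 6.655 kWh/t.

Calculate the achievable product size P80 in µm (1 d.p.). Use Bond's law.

W = 10 Wi (P80^-0.5 − F80^-0.5)
⇒ 1/√P80 = W/(10·Wi) + 1/√F80
  = 6.6550/(10·9.2) + 1/√6823 = 0.072337 + 0.012106 = 0.084443
P80 = (1/0.084443)² = 11.8423² = 140.24 µm

P80 = 140.2 µm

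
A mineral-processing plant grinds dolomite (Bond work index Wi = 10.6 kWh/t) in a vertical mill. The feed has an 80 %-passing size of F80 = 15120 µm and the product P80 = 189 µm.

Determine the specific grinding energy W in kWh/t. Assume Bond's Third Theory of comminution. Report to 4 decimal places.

W = 6.8483 kWh/t

W = 10 Wi / √P80 − 10 Wi / √F80
1/√189 = 0.072739;  1/√15120 = 0.008133
W = 10·10.6·(0.072739 − 0.008133) = 6.8483 kWh/t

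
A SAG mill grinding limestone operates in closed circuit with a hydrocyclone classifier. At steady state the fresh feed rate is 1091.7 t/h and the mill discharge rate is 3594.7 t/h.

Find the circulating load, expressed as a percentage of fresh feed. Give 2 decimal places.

Mill node: discharge = fresh + recycle.
R = M − F = 3594.7 − 1091.7 = 2503.0 t/h
CL = 100·R/F = 100·2503.0/1091.7 = 229.28 %

CL = 229.28 %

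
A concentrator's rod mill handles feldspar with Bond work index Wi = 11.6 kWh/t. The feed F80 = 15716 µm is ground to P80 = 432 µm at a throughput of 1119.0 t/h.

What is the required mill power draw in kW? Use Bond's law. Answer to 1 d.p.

P = 5209.8 kW

W = 10 Wi (1/√P80 − 1/√F80)  [Bond]
W = 10·11.6·(1/√432 − 1/√15716) = 10·11.6·(0.040136) = 4.6557 kWh/t
Mill draw = 4.6557 × 1119.0 = 5209.8 kW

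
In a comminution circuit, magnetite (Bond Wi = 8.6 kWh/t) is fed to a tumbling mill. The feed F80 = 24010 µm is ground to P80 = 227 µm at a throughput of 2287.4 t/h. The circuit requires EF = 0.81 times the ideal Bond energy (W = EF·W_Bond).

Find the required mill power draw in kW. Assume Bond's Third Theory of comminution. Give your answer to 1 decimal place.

P = 9547.5 kW

W = 10 Wi (1/√P80 − 1/√F80)  [Bond]
W = 10·8.6·(1/√227 − 1/√24010) = 10·8.6·(0.059919) = 5.1530 kWh/t
W_actual = 0.81 × 5.1530 = 4.1739 kWh/t
Mill draw = 4.1739 × 2287.4 = 9547.5 kW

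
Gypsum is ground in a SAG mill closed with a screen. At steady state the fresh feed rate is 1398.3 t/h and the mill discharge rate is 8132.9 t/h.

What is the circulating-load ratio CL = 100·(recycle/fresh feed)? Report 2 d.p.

Discharge = new feed + return, hence
R = M − F = 8132.9 − 1398.3 = 6734.6 t/h
CL = 100·R/F = 100·6734.6/1398.3 = 481.63 %

CL = 481.63 %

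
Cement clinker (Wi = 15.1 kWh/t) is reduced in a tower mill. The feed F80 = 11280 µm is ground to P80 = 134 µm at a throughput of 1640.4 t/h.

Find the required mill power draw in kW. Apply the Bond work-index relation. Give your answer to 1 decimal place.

W = 10·Wi·(P80^(-½) − F80^(-½))
W = 10·15.1·(1/√134 − 1/√11280) = 10·15.1·(0.076971) = 11.6227 kWh/t
Mill draw = 11.6227 × 1640.4 = 19065.8 kW

P = 19065.8 kW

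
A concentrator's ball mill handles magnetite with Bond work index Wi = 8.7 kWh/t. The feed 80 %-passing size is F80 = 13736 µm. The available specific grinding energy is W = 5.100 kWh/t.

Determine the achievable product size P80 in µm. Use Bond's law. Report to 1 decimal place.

W = 10 Wi (P80^-0.5 − F80^-0.5)
⇒ 1/√P80 = W/(10·Wi) + 1/√F80
  = 5.1000/(10·8.7) + 1/√13736 = 0.058621 + 0.008532 = 0.067153
P80 = (1/0.067153)² = 14.8914² = 221.75 µm

P80 = 221.8 µm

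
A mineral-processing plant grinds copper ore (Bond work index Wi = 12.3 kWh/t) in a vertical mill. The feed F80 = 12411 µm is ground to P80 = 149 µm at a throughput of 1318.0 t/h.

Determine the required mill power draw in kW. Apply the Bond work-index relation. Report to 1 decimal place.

P = 11825.7 kW

W = 10·Wi·(P80^(-½) − F80^(-½))
W = 10·12.3·(1/√149 − 1/√12411) = 10·12.3·(0.072947) = 8.9725 kWh/t
Mill draw = 8.9725 × 1318.0 = 11825.7 kW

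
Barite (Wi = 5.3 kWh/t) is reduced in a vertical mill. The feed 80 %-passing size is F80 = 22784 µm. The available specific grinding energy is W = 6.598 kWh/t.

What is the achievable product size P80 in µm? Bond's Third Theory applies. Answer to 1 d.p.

P80 = 58.2 µm

W = 10·Wi·(P80^(-½) − F80^(-½))
⇒ 1/√P80 = W/(10 Wi) + 1/√F80
  = 6.5980/(10·5.3) + 1/√22784 = 0.124491 + 0.006625 = 0.131116
P80 = (1/0.131116)² = 7.6269² = 58.17 µm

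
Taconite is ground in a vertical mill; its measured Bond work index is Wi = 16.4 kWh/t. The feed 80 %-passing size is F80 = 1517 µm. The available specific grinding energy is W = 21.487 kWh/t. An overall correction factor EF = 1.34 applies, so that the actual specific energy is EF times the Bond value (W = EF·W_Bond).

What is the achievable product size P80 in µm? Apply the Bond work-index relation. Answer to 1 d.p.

W_Bond = 10·Wi·(1/√P₈₀ − 1/√F₈₀)
W_Bond = W / EF = 21.487 / 1.34 = 16.0351 kWh/t
1/√P80 = 1/√F80 + W_Bond/(10·Wi)
  = 16.0351/(10·16.4) + 1/√1517 = 0.097775 + 0.025675 = 0.123450
P80 = (1/0.123450)² = 8.1005² = 65.62 µm

P80 = 65.6 µm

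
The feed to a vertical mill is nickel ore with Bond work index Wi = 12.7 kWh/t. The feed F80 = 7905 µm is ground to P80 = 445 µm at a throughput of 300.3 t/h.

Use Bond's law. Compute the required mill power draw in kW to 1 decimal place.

P = 1379.0 kW

Bond: W = 10·Wi·(1/√P80 − 1/√F80)
W = 10·12.7·(1/√445 − 1/√7905) = 10·12.7·(0.036157) = 4.5920 kWh/t
P = W·T = 4.5920·300.3 = 1379.0 kW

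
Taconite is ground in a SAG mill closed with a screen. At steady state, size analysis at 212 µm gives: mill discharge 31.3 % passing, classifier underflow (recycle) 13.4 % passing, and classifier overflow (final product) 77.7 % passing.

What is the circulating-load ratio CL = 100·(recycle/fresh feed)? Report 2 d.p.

Two-product formula at 212 µm:
Fd + Rd = Ru + Fo ⇒ R/F = (o−d)/(d−u)
r = (77.7 − 31.3)/(31.3 − 13.4) = 46.4/17.9 = 2.5922
CL = 100·r = 259.22 %

CL = 259.22 %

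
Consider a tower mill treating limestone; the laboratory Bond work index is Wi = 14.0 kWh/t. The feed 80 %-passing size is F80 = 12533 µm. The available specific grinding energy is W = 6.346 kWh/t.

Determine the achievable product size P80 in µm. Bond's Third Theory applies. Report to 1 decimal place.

P80 = 339.6 µm

W = 10 Wi / √P80 − 10 Wi / √F80
P80^(−½) = W/(10 Wi) + F80^(−½)
  = 6.3460/(10·14.0) + 1/√12533 = 0.045329 + 0.008932 = 0.054261
P80 = (1/0.054261)² = 18.4294² = 339.64 µm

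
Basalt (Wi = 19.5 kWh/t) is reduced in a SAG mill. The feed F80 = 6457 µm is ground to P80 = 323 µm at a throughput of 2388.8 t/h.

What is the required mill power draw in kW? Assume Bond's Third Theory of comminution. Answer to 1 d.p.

P = 20121.8 kW

Bond:  W = 10 Wi (1/√P − 1/√F)
W = 10·19.5·(1/√323 − 1/√6457) = 10·19.5·(0.043197) = 8.4234 kWh/t
P = W·T = 8.4234·2388.8 = 20121.8 kW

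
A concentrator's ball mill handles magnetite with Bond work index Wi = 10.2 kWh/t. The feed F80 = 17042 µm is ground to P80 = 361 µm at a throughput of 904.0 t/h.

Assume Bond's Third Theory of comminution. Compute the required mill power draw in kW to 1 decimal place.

P = 4146.7 kW

W = 10 Wi (P80^-0.5 − F80^-0.5)
W = 10·10.2·(1/√361 − 1/√17042) = 10·10.2·(0.044971) = 4.5871 kWh/t
Power = W × throughput = 4.5871 kWh/t × 904.0 t/h = 4146.7 kW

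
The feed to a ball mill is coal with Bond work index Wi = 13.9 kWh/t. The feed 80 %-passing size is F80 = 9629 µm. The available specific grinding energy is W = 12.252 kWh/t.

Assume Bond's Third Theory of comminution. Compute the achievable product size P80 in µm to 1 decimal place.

P80 = 103.4 µm

W = 10 Wi / √P80 − 10 Wi / √F80
P80^-0.5 = F80^-0.5 + W/(10 Wi)
  = 12.2520/(10·13.9) + 1/√9629 = 0.088144 + 0.010191 = 0.098335
P80 = (1/0.098335)² = 10.1693² = 103.42 µm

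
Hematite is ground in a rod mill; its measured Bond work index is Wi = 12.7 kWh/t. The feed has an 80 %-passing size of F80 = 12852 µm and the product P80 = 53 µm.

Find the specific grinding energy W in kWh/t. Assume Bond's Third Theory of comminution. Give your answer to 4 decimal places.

W = 16.3245 kWh/t

Bond:  W = 10 Wi (1/√P − 1/√F)
1/√53 = 0.137361;  1/√12852 = 0.008821
W = 10·12.7·(0.137361 − 0.008821) = 16.3245 kWh/t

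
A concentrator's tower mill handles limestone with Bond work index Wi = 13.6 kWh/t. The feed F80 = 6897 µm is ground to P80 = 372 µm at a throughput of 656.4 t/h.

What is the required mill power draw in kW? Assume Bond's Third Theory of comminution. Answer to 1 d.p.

W_Bond = 10·Wi·(1/√P₈₀ − 1/√F₈₀)
W = 10·13.6·(1/√372 − 1/√6897) = 10·13.6·(0.039806) = 5.4137 kWh/t
P_mill = W·ṁ = 5.4137·656.4 = 3553.5 kW

P = 3553.5 kW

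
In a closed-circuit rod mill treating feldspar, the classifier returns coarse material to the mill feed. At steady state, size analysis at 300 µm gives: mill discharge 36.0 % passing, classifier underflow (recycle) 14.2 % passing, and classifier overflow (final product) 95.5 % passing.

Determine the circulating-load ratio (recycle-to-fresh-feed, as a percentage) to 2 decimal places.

Two-product formula at 300 µm:
r = (o − d)/(d − u)
r = (95.5 − 36.0)/(36.0 − 14.2) = 59.5/21.8 = 2.7294
CL = 100·r = 272.94 %

CL = 272.94 %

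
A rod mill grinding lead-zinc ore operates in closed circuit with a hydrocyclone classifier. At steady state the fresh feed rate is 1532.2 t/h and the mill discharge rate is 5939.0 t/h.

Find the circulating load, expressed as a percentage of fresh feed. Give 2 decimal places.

Steady state: M = F + R.
R = M − F = 5939.0 − 1532.2 = 4406.8 t/h
CL = 100·R/F = 100·4406.8/1532.2 = 287.61 %

CL = 287.61 %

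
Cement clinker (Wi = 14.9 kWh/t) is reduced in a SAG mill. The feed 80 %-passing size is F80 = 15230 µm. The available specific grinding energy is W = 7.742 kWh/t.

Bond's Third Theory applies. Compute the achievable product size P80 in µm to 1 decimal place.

P80 = 277.2 µm

W = 10 Wi (P80^-0.5 − F80^-0.5)
⇒ 1/√P80 = W/(10 Wi) + 1/√F80
  = 7.7420/(10·14.9) + 1/√15230 = 0.051960 + 0.008103 = 0.060063
P80 = (1/0.060063)² = 16.6492² = 277.20 µm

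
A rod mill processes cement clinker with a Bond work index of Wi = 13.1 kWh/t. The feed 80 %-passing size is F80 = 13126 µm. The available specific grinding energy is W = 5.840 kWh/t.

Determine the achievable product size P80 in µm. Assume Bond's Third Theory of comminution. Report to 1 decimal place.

W = 10 Wi (1/√P80 − 1/√F80)  [Bond]
P80^(−½) = W/(10 Wi) + F80^(−½)
  = 5.8400/(10·13.1) + 1/√13126 = 0.044580 + 0.008728 = 0.053309
P80 = (1/0.053309)² = 18.7587² = 351.89 µm

P80 = 351.9 µm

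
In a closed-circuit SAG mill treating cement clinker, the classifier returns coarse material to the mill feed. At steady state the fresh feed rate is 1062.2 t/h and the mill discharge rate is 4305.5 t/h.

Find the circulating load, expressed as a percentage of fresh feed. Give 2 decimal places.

CL = 305.34 %

M = F + R at steady state, so:
R = M − F = 4305.5 − 1062.2 = 3243.3 t/h
CL = 100·R/F = 100·3243.3/1062.2 = 305.34 %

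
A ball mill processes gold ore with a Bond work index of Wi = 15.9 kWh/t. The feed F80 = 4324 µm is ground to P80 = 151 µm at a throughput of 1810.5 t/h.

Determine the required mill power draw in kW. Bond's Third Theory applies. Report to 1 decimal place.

W = 10·Wi·(P80^(-½) − F80^(-½))
W = 10·15.9·(1/√151 − 1/√4324) = 10·15.9·(0.066171) = 10.5212 kWh/t
P = W·T = 10.5212·1810.5 = 19048.7 kW

P = 19048.7 kW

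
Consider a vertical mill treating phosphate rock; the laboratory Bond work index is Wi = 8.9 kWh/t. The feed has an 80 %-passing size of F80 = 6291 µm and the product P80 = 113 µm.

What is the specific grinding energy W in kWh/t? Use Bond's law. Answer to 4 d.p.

W = 7.2503 kWh/t

W_Bond = 10·Wi·(1/√P₈₀ − 1/√F₈₀)
1/√113 = 0.094072;  1/√6291 = 0.012608
W = 10·8.9·(0.094072 − 0.012608) = 7.2503 kWh/t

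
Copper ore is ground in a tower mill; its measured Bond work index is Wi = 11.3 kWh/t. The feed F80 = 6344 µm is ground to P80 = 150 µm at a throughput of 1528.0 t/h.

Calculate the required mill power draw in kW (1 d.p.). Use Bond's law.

W = 10 Wi (1/√P80 − 1/√F80)  [Bond]
W = 10·11.3·(1/√150 − 1/√6344) = 10·11.3·(0.069095) = 7.8077 kWh/t
P_mill = W·ṁ = 7.8077·1528.0 = 11930.2 kW

P = 11930.2 kW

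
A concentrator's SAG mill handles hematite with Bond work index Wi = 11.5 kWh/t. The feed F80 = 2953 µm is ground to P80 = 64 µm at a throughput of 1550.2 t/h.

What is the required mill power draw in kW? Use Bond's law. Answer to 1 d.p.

P = 19003.5 kW

W = 10·Wi·(P80^(-½) − F80^(-½))
W = 10·11.5·(1/√64 − 1/√2953) = 10·11.5·(0.106598) = 12.2588 kWh/t
Power = W × throughput = 12.2588 kWh/t × 1550.2 t/h = 19003.5 kW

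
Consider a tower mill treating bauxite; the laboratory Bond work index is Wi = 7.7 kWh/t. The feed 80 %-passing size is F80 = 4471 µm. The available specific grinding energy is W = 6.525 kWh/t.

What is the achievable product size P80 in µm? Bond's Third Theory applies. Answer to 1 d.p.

W_Bond = 10·Wi·(1/√P₈₀ − 1/√F₈₀)
P80^-0.5 = F80^-0.5 + W/(10 Wi)
  = 6.5250/(10·7.7) + 1/√4471 = 0.084740 + 0.014955 = 0.099696
P80 = (1/0.099696)² = 10.0305² = 100.61 µm

P80 = 100.6 µm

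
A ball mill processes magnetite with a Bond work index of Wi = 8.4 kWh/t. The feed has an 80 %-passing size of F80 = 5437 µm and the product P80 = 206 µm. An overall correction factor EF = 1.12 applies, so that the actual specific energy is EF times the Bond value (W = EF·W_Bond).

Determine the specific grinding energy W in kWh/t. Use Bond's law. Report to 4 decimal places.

W = 5.2790 kWh/t

W = 10 Wi / √P80 − 10 Wi / √F80
1/√206 = 0.069673;  1/√5437 = 0.013562
W = 10·8.4·(0.069673 − 0.013562) = 4.7134 kWh/t
W_actual = 1.12 × 4.7134 = 5.2790 kWh/t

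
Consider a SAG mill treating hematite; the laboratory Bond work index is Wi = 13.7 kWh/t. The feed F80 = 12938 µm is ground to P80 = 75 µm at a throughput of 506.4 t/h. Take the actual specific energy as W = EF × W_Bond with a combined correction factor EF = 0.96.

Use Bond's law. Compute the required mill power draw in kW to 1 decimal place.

P = 7105.0 kW

W_Bond = 10·Wi·(1/√P₈₀ − 1/√F₈₀)
W = 10·13.7·(1/√75 − 1/√12938) = 10·13.7·(0.106678) = 14.6150 kWh/t
Corrected W = EF·W_Bond = 0.96·14.6150 = 14.0304 kWh/t
Mill draw = 14.0304 × 506.4 = 7105.0 kW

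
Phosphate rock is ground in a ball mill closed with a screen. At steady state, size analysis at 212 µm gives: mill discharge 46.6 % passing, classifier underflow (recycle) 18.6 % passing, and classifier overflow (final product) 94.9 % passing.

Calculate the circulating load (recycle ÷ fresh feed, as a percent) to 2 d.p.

CL = 172.50 %

Mass balance on the −212 µm fraction:
(1+r)·d = r·u + o ⇒ r = (o−d)/(d−u)
r = (94.9 − 46.6)/(46.6 − 18.6) = 48.3/28.0 = 1.7250
CL = 100·r = 172.50 %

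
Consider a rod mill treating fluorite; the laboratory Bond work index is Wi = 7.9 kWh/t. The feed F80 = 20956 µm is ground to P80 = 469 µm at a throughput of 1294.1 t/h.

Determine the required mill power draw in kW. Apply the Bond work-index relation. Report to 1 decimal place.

P = 4014.5 kW

W = 10 Wi / √P80 − 10 Wi / √F80
W = 10·7.9·(1/√469 − 1/√20956) = 10·7.9·(0.039268) = 3.1022 kWh/t
Mill draw = 3.1022 × 1294.1 = 4014.5 kW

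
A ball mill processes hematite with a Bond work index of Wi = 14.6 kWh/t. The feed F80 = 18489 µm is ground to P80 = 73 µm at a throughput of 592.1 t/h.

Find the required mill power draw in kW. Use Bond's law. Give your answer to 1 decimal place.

P = 9482.1 kW

W = 10 Wi (1/√P80 − 1/√F80)  [Bond]
W = 10·14.6·(1/√73 − 1/√18489) = 10·14.6·(0.109687) = 16.0143 kWh/t
Power = W × throughput = 16.0143 kWh/t × 592.1 t/h = 9482.1 kW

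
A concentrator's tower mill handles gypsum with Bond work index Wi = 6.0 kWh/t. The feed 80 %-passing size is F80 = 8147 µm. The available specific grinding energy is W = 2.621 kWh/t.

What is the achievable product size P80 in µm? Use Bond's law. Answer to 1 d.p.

P80 = 333.5 µm

W = 10·Wi·(P80^(-½) − F80^(-½))
1/√P80 = 1/√F80 + W/(10·Wi)
  = 2.6210/(10·6.0) + 1/√8147 = 0.043683 + 0.011079 = 0.054762
P80 = (1/0.054762)² = 18.2607² = 333.45 µm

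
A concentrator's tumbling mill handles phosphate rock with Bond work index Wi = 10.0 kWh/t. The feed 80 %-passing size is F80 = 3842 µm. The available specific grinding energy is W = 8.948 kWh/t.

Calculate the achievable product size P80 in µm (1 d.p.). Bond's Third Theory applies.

W = 10·Wi·(P80^(-½) − F80^(-½))
⇒ 1/√P80 = W/(10 Wi) + 1/√F80
  = 8.9480/(10·10.0) + 1/√3842 = 0.089480 + 0.016133 = 0.105613
P80 = (1/0.105613)² = 9.4685² = 89.65 µm

P80 = 89.7 µm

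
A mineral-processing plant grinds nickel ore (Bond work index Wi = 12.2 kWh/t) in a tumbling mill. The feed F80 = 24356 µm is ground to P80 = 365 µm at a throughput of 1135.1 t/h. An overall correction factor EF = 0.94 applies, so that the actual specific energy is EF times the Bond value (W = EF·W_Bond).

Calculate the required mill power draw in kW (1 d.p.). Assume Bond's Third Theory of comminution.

P = 5979.5 kW

W = 10 Wi / √P80 − 10 Wi / √F80
W = 10·12.2·(1/√365 − 1/√24356) = 10·12.2·(0.045935) = 5.6040 kWh/t
With EF = 0.94: W = 5.6040·0.94 = 5.2678 kWh/t
P = W·T = 5.2678·1135.1 = 5979.5 kW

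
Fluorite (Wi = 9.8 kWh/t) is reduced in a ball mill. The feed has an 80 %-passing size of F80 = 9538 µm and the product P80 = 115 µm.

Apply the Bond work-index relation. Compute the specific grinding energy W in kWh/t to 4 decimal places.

W = 10·Wi·[P80^(−½) − F80^(−½)]
1/√115 = 0.093250;  1/√9538 = 0.010239
W = 10·9.8·(0.093250 − 0.010239) = 8.1351 kWh/t

W = 8.1351 kWh/t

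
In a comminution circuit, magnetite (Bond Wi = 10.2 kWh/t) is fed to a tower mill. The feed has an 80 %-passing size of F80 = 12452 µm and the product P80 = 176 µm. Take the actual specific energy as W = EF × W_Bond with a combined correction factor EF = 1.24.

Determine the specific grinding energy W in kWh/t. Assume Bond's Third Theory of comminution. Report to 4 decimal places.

W = 8.4003 kWh/t

W = 10 Wi (1/√P80 − 1/√F80)  [Bond]
1/√176 = 0.075378;  1/√12452 = 0.008961
W = 10·10.2·(0.075378 − 0.008961) = 6.7745 kWh/t
W_actual = 1.24 × 6.7745 = 8.4003 kWh/t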